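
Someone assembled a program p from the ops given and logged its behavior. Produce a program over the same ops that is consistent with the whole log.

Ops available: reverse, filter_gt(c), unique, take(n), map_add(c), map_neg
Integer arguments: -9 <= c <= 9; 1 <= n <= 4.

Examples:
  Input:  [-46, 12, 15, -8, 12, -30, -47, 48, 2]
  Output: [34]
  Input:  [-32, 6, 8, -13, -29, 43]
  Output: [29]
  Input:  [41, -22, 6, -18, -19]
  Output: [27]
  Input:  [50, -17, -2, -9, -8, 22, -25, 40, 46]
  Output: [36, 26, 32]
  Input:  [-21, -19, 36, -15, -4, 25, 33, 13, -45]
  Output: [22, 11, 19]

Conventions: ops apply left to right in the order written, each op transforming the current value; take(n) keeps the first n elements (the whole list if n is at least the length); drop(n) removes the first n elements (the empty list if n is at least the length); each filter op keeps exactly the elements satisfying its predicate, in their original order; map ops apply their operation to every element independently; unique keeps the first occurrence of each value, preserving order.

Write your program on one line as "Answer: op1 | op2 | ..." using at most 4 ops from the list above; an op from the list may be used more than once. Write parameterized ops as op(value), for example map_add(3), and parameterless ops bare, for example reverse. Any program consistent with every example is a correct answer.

map_add(-6) | map_add(-8) | filter_gt(8)

Check, running the answer program on each example:
  [-46, 12, 15, -8, 12, -30, -47, 48, 2] -> [-52, 6, 9, -14, 6, -36, -53, 42, -4] -> [-60, -2, 1, -22, -2, -44, -61, 34, -12] -> [34]
  [-32, 6, 8, -13, -29, 43] -> [-38, 0, 2, -19, -35, 37] -> [-46, -8, -6, -27, -43, 29] -> [29]
  [41, -22, 6, -18, -19] -> [35, -28, 0, -24, -25] -> [27, -36, -8, -32, -33] -> [27]
  [50, -17, -2, -9, -8, 22, -25, 40, 46] -> [44, -23, -8, -15, -14, 16, -31, 34, 40] -> [36, -31, -16, -23, -22, 8, -39, 26, 32] -> [36, 26, 32]
  [-21, -19, 36, -15, -4, 25, 33, 13, -45] -> [-27, -25, 30, -21, -10, 19, 27, 7, -51] -> [-35, -33, 22, -29, -18, 11, 19, -1, -59] -> [22, 11, 19]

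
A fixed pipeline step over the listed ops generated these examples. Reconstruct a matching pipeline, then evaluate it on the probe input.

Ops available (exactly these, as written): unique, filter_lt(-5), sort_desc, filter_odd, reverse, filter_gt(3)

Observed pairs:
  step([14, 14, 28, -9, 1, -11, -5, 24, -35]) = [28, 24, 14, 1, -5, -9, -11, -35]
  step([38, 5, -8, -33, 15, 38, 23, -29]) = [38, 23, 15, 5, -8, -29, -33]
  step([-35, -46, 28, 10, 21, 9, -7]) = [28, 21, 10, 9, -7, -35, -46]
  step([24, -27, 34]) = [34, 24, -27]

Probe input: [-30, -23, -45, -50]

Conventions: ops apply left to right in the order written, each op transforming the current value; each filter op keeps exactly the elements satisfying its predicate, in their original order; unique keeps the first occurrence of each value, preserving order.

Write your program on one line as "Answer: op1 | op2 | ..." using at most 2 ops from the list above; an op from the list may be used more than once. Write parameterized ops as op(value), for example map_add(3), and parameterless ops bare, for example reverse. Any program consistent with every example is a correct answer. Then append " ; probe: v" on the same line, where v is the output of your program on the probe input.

unique | sort_desc ; probe: [-23, -30, -45, -50]

Check, running the answer program on each example:
  [14, 14, 28, -9, 1, -11, -5, 24, -35] -> [14, 28, -9, 1, -11, -5, 24, -35] -> [28, 24, 14, 1, -5, -9, -11, -35]
  [38, 5, -8, -33, 15, 38, 23, -29] -> [38, 5, -8, -33, 15, 23, -29] -> [38, 23, 15, 5, -8, -29, -33]
  [-35, -46, 28, 10, 21, 9, -7] -> [-35, -46, 28, 10, 21, 9, -7] -> [28, 21, 10, 9, -7, -35, -46]
  [24, -27, 34] -> [24, -27, 34] -> [34, 24, -27]
  probe: [-30, -23, -45, -50] -> [-30, -23, -45, -50] -> [-23, -30, -45, -50]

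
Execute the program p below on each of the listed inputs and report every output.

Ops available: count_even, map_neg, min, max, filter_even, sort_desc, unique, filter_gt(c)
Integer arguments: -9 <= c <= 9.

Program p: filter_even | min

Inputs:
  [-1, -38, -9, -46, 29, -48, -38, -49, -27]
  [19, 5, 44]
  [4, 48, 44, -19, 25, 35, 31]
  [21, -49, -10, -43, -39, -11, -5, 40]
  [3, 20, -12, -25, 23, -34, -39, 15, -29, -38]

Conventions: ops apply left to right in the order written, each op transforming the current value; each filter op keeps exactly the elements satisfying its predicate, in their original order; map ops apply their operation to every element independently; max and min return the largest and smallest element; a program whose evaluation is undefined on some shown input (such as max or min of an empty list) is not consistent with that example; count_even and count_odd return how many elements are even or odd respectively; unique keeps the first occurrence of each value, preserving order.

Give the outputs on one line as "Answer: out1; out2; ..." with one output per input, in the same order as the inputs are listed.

Execution, op by op:
  [-1, -38, -9, -46, 29, -48, -38, -49, -27] -> [-38, -46, -48, -38] -> -48
  [19, 5, 44] -> [44] -> 44
  [4, 48, 44, -19, 25, 35, 31] -> [4, 48, 44] -> 4
  [21, -49, -10, -43, -39, -11, -5, 40] -> [-10, 40] -> -10
  [3, 20, -12, -25, 23, -34, -39, 15, -29, -38] -> [20, -12, -34, -38] -> -38

-48; 44; 4; -10; -38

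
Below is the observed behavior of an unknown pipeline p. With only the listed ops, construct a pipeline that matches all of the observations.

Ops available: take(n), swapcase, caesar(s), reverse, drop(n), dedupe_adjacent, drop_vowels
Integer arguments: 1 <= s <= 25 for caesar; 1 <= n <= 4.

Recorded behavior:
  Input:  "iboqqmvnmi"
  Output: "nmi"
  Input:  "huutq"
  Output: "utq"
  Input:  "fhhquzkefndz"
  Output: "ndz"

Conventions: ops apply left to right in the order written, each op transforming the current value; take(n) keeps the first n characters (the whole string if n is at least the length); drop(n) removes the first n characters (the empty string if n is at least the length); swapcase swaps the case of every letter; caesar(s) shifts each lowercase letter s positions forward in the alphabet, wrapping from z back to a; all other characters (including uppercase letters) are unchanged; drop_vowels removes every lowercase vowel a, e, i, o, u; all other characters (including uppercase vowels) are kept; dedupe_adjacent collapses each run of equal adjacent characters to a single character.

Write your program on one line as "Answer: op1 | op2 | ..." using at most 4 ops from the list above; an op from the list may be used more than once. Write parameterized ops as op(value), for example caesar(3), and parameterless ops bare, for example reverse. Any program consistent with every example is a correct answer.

reverse | take(3) | reverse

Check, running the answer program on each example:
  "iboqqmvnmi" -> "imnvmqqobi" -> "imn" -> "nmi"
  "huutq" -> "qtuuh" -> "qtu" -> "utq"
  "fhhquzkefndz" -> "zdnfekzuqhhf" -> "zdn" -> "ndz"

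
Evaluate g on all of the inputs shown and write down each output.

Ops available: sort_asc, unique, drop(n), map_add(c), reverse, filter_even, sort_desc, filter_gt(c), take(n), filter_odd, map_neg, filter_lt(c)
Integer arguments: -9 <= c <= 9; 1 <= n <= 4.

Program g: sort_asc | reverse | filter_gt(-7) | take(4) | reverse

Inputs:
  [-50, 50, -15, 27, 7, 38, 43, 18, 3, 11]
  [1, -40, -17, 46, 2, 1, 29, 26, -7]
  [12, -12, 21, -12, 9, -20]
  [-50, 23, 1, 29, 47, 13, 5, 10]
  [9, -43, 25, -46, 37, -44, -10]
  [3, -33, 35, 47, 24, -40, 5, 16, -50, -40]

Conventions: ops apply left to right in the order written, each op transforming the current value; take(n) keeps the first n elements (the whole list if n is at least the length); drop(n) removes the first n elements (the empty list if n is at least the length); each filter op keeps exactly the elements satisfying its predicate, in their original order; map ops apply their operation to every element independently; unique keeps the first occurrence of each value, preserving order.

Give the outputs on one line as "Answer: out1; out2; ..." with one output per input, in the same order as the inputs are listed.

[27, 38, 43, 50]; [2, 26, 29, 46]; [9, 12, 21]; [13, 23, 29, 47]; [9, 25, 37]; [16, 24, 35, 47]

Execution, op by op:
  [-50, 50, -15, 27, 7, 38, 43, 18, 3, 11] -> [-50, -15, 3, 7, 11, 18, 27, 38, 43, 50] -> [50, 43, 38, 27, 18, 11, 7, 3, -15, -50] -> [50, 43, 38, 27, 18, 11, 7, 3] -> [50, 43, 38, 27] -> [27, 38, 43, 50]
  [1, -40, -17, 46, 2, 1, 29, 26, -7] -> [-40, -17, -7, 1, 1, 2, 26, 29, 46] -> [46, 29, 26, 2, 1, 1, -7, -17, -40] -> [46, 29, 26, 2, 1, 1] -> [46, 29, 26, 2] -> [2, 26, 29, 46]
  [12, -12, 21, -12, 9, -20] -> [-20, -12, -12, 9, 12, 21] -> [21, 12, 9, -12, -12, -20] -> [21, 12, 9] -> [21, 12, 9] -> [9, 12, 21]
  [-50, 23, 1, 29, 47, 13, 5, 10] -> [-50, 1, 5, 10, 13, 23, 29, 47] -> [47, 29, 23, 13, 10, 5, 1, -50] -> [47, 29, 23, 13, 10, 5, 1] -> [47, 29, 23, 13] -> [13, 23, 29, 47]
  [9, -43, 25, -46, 37, -44, -10] -> [-46, -44, -43, -10, 9, 25, 37] -> [37, 25, 9, -10, -43, -44, -46] -> [37, 25, 9] -> [37, 25, 9] -> [9, 25, 37]
  [3, -33, 35, 47, 24, -40, 5, 16, -50, -40] -> [-50, -40, -40, -33, 3, 5, 16, 24, 35, 47] -> [47, 35, 24, 16, 5, 3, -33, -40, -40, -50] -> [47, 35, 24, 16, 5, 3] -> [47, 35, 24, 16] -> [16, 24, 35, 47]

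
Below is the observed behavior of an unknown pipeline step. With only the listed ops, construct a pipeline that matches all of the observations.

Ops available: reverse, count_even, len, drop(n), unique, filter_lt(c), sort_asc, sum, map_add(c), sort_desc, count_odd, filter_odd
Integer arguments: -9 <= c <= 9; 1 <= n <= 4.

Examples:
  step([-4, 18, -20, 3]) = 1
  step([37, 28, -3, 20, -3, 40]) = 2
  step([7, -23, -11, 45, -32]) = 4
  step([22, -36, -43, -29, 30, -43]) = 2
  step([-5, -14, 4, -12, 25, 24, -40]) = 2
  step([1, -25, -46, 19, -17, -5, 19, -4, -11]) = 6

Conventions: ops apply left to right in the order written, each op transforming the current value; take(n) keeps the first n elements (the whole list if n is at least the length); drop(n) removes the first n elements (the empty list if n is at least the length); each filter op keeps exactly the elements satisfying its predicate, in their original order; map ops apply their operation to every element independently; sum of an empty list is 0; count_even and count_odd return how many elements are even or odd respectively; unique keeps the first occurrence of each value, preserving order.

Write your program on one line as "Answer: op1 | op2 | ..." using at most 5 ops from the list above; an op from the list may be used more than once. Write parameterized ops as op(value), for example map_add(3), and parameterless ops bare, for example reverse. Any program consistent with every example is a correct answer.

map_add(6) | sort_desc | unique | map_add(3) | count_even

Check, running the answer program on each example:
  [-4, 18, -20, 3] -> [2, 24, -14, 9] -> [24, 9, 2, -14] -> [24, 9, 2, -14] -> [27, 12, 5, -11] -> 1
  [37, 28, -3, 20, -3, 40] -> [43, 34, 3, 26, 3, 46] -> [46, 43, 34, 26, 3, 3] -> [46, 43, 34, 26, 3] -> [49, 46, 37, 29, 6] -> 2
  [7, -23, -11, 45, -32] -> [13, -17, -5, 51, -26] -> [51, 13, -5, -17, -26] -> [51, 13, -5, -17, -26] -> [54, 16, -2, -14, -23] -> 4
  [22, -36, -43, -29, 30, -43] -> [28, -30, -37, -23, 36, -37] -> [36, 28, -23, -30, -37, -37] -> [36, 28, -23, -30, -37] -> [39, 31, -20, -27, -34] -> 2
  [-5, -14, 4, -12, 25, 24, -40] -> [1, -8, 10, -6, 31, 30, -34] -> [31, 30, 10, 1, -6, -8, -34] -> [31, 30, 10, 1, -6, -8, -34] -> [34, 33, 13, 4, -3, -5, -31] -> 2
  [1, -25, -46, 19, -17, -5, 19, -4, -11] -> [7, -19, -40, 25, -11, 1, 25, 2, -5] -> [25, 25, 7, 2, 1, -5, -11, -19, -40] -> [25, 7, 2, 1, -5, -11, -19, -40] -> [28, 10, 5, 4, -2, -8, -16, -37] -> 6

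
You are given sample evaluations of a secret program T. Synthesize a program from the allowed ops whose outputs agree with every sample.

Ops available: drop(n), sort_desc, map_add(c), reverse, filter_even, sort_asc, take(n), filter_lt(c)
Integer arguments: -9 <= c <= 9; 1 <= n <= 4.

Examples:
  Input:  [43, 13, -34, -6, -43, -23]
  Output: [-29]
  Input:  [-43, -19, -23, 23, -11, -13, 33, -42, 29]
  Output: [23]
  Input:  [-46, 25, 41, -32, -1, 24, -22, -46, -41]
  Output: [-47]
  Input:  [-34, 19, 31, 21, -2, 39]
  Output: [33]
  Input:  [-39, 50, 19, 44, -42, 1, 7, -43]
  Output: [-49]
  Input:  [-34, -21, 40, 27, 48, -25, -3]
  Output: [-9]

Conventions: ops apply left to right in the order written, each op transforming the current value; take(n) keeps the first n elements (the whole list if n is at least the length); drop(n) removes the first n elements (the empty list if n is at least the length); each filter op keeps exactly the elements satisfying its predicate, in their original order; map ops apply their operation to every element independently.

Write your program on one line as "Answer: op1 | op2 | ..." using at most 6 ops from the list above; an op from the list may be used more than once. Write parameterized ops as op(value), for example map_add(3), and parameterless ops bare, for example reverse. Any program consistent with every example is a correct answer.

map_add(-5) | map_add(-1) | reverse | take(3) | take(1)

Check, running the answer program on each example:
  [43, 13, -34, -6, -43, -23] -> [38, 8, -39, -11, -48, -28] -> [37, 7, -40, -12, -49, -29] -> [-29, -49, -12, -40, 7, 37] -> [-29, -49, -12] -> [-29]
  [-43, -19, -23, 23, -11, -13, 33, -42, 29] -> [-48, -24, -28, 18, -16, -18, 28, -47, 24] -> [-49, -25, -29, 17, -17, -19, 27, -48, 23] -> [23, -48, 27, -19, -17, 17, -29, -25, -49] -> [23, -48, 27] -> [23]
  [-46, 25, 41, -32, -1, 24, -22, -46, -41] -> [-51, 20, 36, -37, -6, 19, -27, -51, -46] -> [-52, 19, 35, -38, -7, 18, -28, -52, -47] -> [-47, -52, -28, 18, -7, -38, 35, 19, -52] -> [-47, -52, -28] -> [-47]
  [-34, 19, 31, 21, -2, 39] -> [-39, 14, 26, 16, -7, 34] -> [-40, 13, 25, 15, -8, 33] -> [33, -8, 15, 25, 13, -40] -> [33, -8, 15] -> [33]
  [-39, 50, 19, 44, -42, 1, 7, -43] -> [-44, 45, 14, 39, -47, -4, 2, -48] -> [-45, 44, 13, 38, -48, -5, 1, -49] -> [-49, 1, -5, -48, 38, 13, 44, -45] -> [-49, 1, -5] -> [-49]
  [-34, -21, 40, 27, 48, -25, -3] -> [-39, -26, 35, 22, 43, -30, -8] -> [-40, -27, 34, 21, 42, -31, -9] -> [-9, -31, 42, 21, 34, -27, -40] -> [-9, -31, 42] -> [-9]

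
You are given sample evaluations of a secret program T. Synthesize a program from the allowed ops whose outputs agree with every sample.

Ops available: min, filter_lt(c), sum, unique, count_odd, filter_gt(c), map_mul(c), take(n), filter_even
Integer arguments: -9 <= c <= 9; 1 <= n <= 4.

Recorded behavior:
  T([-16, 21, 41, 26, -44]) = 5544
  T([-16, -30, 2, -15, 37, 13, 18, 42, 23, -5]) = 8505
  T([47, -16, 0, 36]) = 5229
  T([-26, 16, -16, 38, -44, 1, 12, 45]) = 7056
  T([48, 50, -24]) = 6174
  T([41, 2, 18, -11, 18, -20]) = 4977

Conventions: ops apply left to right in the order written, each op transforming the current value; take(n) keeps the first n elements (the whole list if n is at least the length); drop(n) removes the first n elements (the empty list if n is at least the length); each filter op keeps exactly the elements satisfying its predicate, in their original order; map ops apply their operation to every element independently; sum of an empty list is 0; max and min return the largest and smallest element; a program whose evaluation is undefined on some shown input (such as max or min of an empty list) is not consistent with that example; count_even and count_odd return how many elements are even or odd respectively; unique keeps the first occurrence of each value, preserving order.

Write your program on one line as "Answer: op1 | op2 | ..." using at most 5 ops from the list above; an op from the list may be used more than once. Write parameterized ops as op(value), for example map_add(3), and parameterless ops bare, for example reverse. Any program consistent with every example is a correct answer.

map_mul(-7) | filter_lt(6) | map_mul(-9) | sum

Check, running the answer program on each example:
  [-16, 21, 41, 26, -44] -> [112, -147, -287, -182, 308] -> [-147, -287, -182] -> [1323, 2583, 1638] -> 5544
  [-16, -30, 2, -15, 37, 13, 18, 42, 23, -5] -> [112, 210, -14, 105, -259, -91, -126, -294, -161, 35] -> [-14, -259, -91, -126, -294, -161] -> [126, 2331, 819, 1134, 2646, 1449] -> 8505
  [47, -16, 0, 36] -> [-329, 112, 0, -252] -> [-329, 0, -252] -> [2961, 0, 2268] -> 5229
  [-26, 16, -16, 38, -44, 1, 12, 45] -> [182, -112, 112, -266, 308, -7, -84, -315] -> [-112, -266, -7, -84, -315] -> [1008, 2394, 63, 756, 2835] -> 7056
  [48, 50, -24] -> [-336, -350, 168] -> [-336, -350] -> [3024, 3150] -> 6174
  [41, 2, 18, -11, 18, -20] -> [-287, -14, -126, 77, -126, 140] -> [-287, -14, -126, -126] -> [2583, 126, 1134, 1134] -> 4977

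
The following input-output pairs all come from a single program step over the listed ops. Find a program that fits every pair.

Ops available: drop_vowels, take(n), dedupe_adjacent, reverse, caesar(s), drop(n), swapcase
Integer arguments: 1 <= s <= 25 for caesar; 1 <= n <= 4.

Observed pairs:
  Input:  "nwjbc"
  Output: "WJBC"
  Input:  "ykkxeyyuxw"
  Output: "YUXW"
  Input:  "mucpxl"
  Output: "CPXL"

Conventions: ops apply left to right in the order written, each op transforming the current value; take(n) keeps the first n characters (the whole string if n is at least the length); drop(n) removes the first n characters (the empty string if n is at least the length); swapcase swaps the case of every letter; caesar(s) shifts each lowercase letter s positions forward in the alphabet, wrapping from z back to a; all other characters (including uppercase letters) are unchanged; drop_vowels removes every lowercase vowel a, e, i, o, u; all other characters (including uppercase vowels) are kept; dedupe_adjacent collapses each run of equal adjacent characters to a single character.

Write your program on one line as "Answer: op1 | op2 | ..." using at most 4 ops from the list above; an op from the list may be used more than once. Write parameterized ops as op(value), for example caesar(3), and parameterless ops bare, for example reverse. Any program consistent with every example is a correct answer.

reverse | take(4) | swapcase | reverse

Check, running the answer program on each example:
  "nwjbc" -> "cbjwn" -> "cbjw" -> "CBJW" -> "WJBC"
  "ykkxeyyuxw" -> "wxuyyexkky" -> "wxuy" -> "WXUY" -> "YUXW"
  "mucpxl" -> "lxpcum" -> "lxpc" -> "LXPC" -> "CPXL"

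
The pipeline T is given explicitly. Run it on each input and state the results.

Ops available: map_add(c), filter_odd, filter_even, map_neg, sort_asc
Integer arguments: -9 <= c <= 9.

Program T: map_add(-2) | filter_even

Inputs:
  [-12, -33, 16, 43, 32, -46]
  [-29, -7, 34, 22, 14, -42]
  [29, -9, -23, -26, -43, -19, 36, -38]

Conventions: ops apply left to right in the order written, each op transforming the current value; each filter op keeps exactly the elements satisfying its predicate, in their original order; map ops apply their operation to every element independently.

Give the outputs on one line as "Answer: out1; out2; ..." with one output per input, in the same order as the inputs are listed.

Execution, op by op:
  [-12, -33, 16, 43, 32, -46] -> [-14, -35, 14, 41, 30, -48] -> [-14, 14, 30, -48]
  [-29, -7, 34, 22, 14, -42] -> [-31, -9, 32, 20, 12, -44] -> [32, 20, 12, -44]
  [29, -9, -23, -26, -43, -19, 36, -38] -> [27, -11, -25, -28, -45, -21, 34, -40] -> [-28, 34, -40]

[-14, 14, 30, -48]; [32, 20, 12, -44]; [-28, 34, -40]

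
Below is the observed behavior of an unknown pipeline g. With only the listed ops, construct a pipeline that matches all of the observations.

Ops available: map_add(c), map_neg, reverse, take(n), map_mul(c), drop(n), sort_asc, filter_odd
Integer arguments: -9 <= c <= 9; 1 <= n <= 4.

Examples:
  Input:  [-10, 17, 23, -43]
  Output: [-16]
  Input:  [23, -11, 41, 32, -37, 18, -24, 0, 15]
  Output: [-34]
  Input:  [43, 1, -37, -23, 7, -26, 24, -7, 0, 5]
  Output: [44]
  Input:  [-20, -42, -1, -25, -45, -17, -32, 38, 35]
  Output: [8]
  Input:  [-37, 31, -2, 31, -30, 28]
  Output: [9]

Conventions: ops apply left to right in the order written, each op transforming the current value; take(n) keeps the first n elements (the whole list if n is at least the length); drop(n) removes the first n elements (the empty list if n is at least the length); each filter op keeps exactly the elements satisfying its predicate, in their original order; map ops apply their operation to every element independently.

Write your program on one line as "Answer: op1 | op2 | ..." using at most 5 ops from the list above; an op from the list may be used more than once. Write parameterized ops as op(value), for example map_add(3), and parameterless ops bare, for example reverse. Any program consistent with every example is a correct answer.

map_add(-7) | drop(2) | take(3) | map_neg | take(1)

Check, running the answer program on each example:
  [-10, 17, 23, -43] -> [-17, 10, 16, -50] -> [16, -50] -> [16, -50] -> [-16, 50] -> [-16]
  [23, -11, 41, 32, -37, 18, -24, 0, 15] -> [16, -18, 34, 25, -44, 11, -31, -7, 8] -> [34, 25, -44, 11, -31, -7, 8] -> [34, 25, -44] -> [-34, -25, 44] -> [-34]
  [43, 1, -37, -23, 7, -26, 24, -7, 0, 5] -> [36, -6, -44, -30, 0, -33, 17, -14, -7, -2] -> [-44, -30, 0, -33, 17, -14, -7, -2] -> [-44, -30, 0] -> [44, 30, 0] -> [44]
  [-20, -42, -1, -25, -45, -17, -32, 38, 35] -> [-27, -49, -8, -32, -52, -24, -39, 31, 28] -> [-8, -32, -52, -24, -39, 31, 28] -> [-8, -32, -52] -> [8, 32, 52] -> [8]
  [-37, 31, -2, 31, -30, 28] -> [-44, 24, -9, 24, -37, 21] -> [-9, 24, -37, 21] -> [-9, 24, -37] -> [9, -24, 37] -> [9]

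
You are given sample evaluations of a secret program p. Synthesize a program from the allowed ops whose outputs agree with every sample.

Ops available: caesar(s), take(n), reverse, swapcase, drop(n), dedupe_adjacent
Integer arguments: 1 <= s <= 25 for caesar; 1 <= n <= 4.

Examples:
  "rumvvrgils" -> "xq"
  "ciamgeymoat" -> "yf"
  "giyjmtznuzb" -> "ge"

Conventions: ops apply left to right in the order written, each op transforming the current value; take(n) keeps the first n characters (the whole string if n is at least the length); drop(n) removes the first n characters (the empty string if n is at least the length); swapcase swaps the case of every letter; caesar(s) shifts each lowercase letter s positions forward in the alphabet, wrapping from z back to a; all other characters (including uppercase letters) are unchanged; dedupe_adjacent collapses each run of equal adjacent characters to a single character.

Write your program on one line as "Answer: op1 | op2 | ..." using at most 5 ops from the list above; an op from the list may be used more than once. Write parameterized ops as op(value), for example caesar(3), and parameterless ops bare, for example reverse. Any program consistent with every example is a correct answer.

reverse | take(2) | caesar(7) | caesar(24)

Check, running the answer program on each example:
  "rumvvrgils" -> "sligrvvmur" -> "sl" -> "zs" -> "xq"
  "ciamgeymoat" -> "taomyegmaic" -> "ta" -> "ah" -> "yf"
  "giyjmtznuzb" -> "bzunztmjyig" -> "bz" -> "ig" -> "ge"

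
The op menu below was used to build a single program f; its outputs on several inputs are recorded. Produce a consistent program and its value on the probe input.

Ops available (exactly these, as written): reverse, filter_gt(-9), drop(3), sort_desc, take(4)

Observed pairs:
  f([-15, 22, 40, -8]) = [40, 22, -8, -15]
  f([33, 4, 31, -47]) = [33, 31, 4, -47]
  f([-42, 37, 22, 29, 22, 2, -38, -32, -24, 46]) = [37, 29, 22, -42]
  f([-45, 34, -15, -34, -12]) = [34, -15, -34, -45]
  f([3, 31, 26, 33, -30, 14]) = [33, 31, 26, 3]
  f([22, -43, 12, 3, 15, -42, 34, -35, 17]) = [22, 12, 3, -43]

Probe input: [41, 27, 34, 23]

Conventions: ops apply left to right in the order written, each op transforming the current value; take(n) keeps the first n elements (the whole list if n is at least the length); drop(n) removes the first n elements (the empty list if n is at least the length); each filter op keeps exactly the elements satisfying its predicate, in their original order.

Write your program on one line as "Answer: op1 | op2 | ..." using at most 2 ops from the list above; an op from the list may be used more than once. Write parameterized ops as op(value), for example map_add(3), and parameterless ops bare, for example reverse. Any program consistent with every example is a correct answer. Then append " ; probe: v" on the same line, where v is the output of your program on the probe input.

take(4) | sort_desc ; probe: [41, 34, 27, 23]

Check, running the answer program on each example:
  [-15, 22, 40, -8] -> [-15, 22, 40, -8] -> [40, 22, -8, -15]
  [33, 4, 31, -47] -> [33, 4, 31, -47] -> [33, 31, 4, -47]
  [-42, 37, 22, 29, 22, 2, -38, -32, -24, 46] -> [-42, 37, 22, 29] -> [37, 29, 22, -42]
  [-45, 34, -15, -34, -12] -> [-45, 34, -15, -34] -> [34, -15, -34, -45]
  [3, 31, 26, 33, -30, 14] -> [3, 31, 26, 33] -> [33, 31, 26, 3]
  [22, -43, 12, 3, 15, -42, 34, -35, 17] -> [22, -43, 12, 3] -> [22, 12, 3, -43]
  probe: [41, 27, 34, 23] -> [41, 27, 34, 23] -> [41, 34, 27, 23]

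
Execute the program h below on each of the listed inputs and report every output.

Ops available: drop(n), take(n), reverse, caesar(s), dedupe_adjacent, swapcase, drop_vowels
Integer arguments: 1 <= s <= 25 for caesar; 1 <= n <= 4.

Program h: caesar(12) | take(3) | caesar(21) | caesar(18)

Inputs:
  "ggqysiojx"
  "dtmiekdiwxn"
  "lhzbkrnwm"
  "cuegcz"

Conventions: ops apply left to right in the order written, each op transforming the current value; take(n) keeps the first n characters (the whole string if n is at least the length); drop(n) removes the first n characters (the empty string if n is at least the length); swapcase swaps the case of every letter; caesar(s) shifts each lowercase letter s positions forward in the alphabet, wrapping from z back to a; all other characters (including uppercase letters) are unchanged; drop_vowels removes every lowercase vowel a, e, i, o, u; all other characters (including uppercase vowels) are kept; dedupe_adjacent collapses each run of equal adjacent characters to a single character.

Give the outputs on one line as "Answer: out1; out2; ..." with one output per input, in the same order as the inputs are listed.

Execution, op by op:
  "ggqysiojx" -> "ssckeuavj" -> "ssc" -> "nnx" -> "ffp"
  "dtmiekdiwxn" -> "pfyuqwpuijz" -> "pfy" -> "kat" -> "csl"
  "lhzbkrnwm" -> "xtlnwdziy" -> "xtl" -> "sog" -> "kgy"
  "cuegcz" -> "ogqsol" -> "ogq" -> "jbl" -> "btd"

"ffp"; "csl"; "kgy"; "btd"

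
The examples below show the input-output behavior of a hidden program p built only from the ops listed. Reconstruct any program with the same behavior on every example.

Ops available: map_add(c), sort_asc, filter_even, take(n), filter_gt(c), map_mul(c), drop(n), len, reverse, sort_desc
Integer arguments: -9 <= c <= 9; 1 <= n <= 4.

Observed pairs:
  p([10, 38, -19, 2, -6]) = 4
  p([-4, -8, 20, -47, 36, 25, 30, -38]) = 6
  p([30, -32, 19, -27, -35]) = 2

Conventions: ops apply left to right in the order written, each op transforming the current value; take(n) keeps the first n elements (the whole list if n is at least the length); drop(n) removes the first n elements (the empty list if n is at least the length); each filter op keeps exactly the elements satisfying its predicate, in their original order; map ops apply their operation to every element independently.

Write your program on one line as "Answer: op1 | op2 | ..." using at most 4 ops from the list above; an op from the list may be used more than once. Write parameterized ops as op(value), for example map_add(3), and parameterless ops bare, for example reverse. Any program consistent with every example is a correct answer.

reverse | filter_even | sort_desc | len

Check, running the answer program on each example:
  [10, 38, -19, 2, -6] -> [-6, 2, -19, 38, 10] -> [-6, 2, 38, 10] -> [38, 10, 2, -6] -> 4
  [-4, -8, 20, -47, 36, 25, 30, -38] -> [-38, 30, 25, 36, -47, 20, -8, -4] -> [-38, 30, 36, 20, -8, -4] -> [36, 30, 20, -4, -8, -38] -> 6
  [30, -32, 19, -27, -35] -> [-35, -27, 19, -32, 30] -> [-32, 30] -> [30, -32] -> 2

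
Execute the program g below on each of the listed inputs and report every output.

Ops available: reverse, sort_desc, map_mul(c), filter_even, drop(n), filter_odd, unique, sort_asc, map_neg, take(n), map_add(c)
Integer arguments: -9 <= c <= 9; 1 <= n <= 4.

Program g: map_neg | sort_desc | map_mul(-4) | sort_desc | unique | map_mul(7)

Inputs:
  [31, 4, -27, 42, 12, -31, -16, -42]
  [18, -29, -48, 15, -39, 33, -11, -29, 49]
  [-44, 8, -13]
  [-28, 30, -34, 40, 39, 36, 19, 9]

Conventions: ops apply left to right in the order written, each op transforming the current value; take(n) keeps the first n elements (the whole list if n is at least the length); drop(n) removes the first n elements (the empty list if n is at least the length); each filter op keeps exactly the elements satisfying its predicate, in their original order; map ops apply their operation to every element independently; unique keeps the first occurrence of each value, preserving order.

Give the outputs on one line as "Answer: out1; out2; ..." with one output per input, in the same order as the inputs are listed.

Execution, op by op:
  [31, 4, -27, 42, 12, -31, -16, -42] -> [-31, -4, 27, -42, -12, 31, 16, 42] -> [42, 31, 27, 16, -4, -12, -31, -42] -> [-168, -124, -108, -64, 16, 48, 124, 168] -> [168, 124, 48, 16, -64, -108, -124, -168] -> [168, 124, 48, 16, -64, -108, -124, -168] -> [1176, 868, 336, 112, -448, -756, -868, -1176]
  [18, -29, -48, 15, -39, 33, -11, -29, 49] -> [-18, 29, 48, -15, 39, -33, 11, 29, -49] -> [48, 39, 29, 29, 11, -15, -18, -33, -49] -> [-192, -156, -116, -116, -44, 60, 72, 132, 196] -> [196, 132, 72, 60, -44, -116, -116, -156, -192] -> [196, 132, 72, 60, -44, -116, -156, -192] -> [1372, 924, 504, 420, -308, -812, -1092, -1344]
  [-44, 8, -13] -> [44, -8, 13] -> [44, 13, -8] -> [-176, -52, 32] -> [32, -52, -176] -> [32, -52, -176] -> [224, -364, -1232]
  [-28, 30, -34, 40, 39, 36, 19, 9] -> [28, -30, 34, -40, -39, -36, -19, -9] -> [34, 28, -9, -19, -30, -36, -39, -40] -> [-136, -112, 36, 76, 120, 144, 156, 160] -> [160, 156, 144, 120, 76, 36, -112, -136] -> [160, 156, 144, 120, 76, 36, -112, -136] -> [1120, 1092, 1008, 840, 532, 252, -784, -952]

[1176, 868, 336, 112, -448, -756, -868, -1176]; [1372, 924, 504, 420, -308, -812, -1092, -1344]; [224, -364, -1232]; [1120, 1092, 1008, 840, 532, 252, -784, -952]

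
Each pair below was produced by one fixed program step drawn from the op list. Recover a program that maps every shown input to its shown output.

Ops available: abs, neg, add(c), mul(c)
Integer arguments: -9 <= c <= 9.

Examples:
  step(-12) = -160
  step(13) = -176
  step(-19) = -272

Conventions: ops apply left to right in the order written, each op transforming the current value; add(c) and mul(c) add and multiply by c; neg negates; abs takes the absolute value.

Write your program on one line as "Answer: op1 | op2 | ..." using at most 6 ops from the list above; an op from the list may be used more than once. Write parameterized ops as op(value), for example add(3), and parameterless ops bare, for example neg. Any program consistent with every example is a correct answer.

mul(-4) | abs | add(-8) | mul(4) | neg

Check, running the answer program on each example:
  -12 -> 48 -> 48 -> 40 -> 160 -> -160
  13 -> -52 -> 52 -> 44 -> 176 -> -176
  -19 -> 76 -> 76 -> 68 -> 272 -> -272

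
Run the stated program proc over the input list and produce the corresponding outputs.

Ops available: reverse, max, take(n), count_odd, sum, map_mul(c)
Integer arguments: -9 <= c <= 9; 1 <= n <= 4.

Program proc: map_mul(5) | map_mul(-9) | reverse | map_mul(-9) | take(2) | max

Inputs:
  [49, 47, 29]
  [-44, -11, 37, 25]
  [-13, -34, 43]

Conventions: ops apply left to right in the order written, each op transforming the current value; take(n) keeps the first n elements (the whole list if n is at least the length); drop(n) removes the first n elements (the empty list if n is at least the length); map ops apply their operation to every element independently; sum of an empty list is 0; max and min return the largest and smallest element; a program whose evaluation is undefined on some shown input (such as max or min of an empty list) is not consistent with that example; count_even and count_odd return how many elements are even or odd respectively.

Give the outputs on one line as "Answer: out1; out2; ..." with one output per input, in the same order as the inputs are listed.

19035; 14985; 17415

Execution, op by op:
  [49, 47, 29] -> [245, 235, 145] -> [-2205, -2115, -1305] -> [-1305, -2115, -2205] -> [11745, 19035, 19845] -> [11745, 19035] -> 19035
  [-44, -11, 37, 25] -> [-220, -55, 185, 125] -> [1980, 495, -1665, -1125] -> [-1125, -1665, 495, 1980] -> [10125, 14985, -4455, -17820] -> [10125, 14985] -> 14985
  [-13, -34, 43] -> [-65, -170, 215] -> [585, 1530, -1935] -> [-1935, 1530, 585] -> [17415, -13770, -5265] -> [17415, -13770] -> 17415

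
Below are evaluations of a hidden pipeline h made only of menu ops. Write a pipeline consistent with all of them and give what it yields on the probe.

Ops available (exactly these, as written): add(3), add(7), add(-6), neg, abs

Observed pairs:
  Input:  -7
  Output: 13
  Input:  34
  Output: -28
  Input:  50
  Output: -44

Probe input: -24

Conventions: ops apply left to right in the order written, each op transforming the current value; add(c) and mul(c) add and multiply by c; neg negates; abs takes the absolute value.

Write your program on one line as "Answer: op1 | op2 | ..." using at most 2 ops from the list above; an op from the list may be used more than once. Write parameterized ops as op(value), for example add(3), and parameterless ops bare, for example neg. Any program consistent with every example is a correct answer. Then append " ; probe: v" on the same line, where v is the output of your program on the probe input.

add(-6) | neg ; probe: 30

Check, running the answer program on each example:
  -7 -> -13 -> 13
  34 -> 28 -> -28
  50 -> 44 -> -44
  probe: -24 -> -30 -> 30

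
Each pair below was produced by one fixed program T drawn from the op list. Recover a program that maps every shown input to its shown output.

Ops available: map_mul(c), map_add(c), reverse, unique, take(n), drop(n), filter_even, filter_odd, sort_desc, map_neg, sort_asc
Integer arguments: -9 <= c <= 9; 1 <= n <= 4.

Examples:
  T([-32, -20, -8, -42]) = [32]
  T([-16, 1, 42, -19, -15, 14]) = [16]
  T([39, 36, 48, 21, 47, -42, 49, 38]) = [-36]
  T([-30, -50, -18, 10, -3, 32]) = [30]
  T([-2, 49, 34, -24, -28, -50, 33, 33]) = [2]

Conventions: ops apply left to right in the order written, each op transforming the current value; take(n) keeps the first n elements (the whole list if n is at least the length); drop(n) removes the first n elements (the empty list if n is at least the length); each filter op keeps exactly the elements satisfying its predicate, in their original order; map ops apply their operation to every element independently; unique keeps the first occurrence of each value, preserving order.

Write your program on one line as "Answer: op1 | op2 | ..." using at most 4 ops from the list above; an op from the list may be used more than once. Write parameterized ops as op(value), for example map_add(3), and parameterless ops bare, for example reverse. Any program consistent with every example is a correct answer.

filter_even | take(4) | map_neg | take(1)

Check, running the answer program on each example:
  [-32, -20, -8, -42] -> [-32, -20, -8, -42] -> [-32, -20, -8, -42] -> [32, 20, 8, 42] -> [32]
  [-16, 1, 42, -19, -15, 14] -> [-16, 42, 14] -> [-16, 42, 14] -> [16, -42, -14] -> [16]
  [39, 36, 48, 21, 47, -42, 49, 38] -> [36, 48, -42, 38] -> [36, 48, -42, 38] -> [-36, -48, 42, -38] -> [-36]
  [-30, -50, -18, 10, -3, 32] -> [-30, -50, -18, 10, 32] -> [-30, -50, -18, 10] -> [30, 50, 18, -10] -> [30]
  [-2, 49, 34, -24, -28, -50, 33, 33] -> [-2, 34, -24, -28, -50] -> [-2, 34, -24, -28] -> [2, -34, 24, 28] -> [2]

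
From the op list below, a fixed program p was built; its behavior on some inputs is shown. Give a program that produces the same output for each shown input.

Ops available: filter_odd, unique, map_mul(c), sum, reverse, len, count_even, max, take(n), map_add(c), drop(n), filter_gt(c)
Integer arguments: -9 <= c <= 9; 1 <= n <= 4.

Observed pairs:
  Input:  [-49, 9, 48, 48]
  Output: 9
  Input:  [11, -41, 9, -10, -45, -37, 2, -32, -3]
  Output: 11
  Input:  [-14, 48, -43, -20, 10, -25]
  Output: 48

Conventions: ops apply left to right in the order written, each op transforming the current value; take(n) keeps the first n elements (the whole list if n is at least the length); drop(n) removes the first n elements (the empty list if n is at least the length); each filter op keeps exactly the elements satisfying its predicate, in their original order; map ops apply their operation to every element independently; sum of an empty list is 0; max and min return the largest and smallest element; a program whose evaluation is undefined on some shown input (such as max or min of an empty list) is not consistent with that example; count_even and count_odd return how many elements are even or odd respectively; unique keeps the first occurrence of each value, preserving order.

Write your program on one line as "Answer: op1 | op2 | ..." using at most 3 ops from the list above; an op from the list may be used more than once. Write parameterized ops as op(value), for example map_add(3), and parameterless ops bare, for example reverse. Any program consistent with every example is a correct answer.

take(2) | filter_gt(7) | sum

Check, running the answer program on each example:
  [-49, 9, 48, 48] -> [-49, 9] -> [9] -> 9
  [11, -41, 9, -10, -45, -37, 2, -32, -3] -> [11, -41] -> [11] -> 11
  [-14, 48, -43, -20, 10, -25] -> [-14, 48] -> [48] -> 48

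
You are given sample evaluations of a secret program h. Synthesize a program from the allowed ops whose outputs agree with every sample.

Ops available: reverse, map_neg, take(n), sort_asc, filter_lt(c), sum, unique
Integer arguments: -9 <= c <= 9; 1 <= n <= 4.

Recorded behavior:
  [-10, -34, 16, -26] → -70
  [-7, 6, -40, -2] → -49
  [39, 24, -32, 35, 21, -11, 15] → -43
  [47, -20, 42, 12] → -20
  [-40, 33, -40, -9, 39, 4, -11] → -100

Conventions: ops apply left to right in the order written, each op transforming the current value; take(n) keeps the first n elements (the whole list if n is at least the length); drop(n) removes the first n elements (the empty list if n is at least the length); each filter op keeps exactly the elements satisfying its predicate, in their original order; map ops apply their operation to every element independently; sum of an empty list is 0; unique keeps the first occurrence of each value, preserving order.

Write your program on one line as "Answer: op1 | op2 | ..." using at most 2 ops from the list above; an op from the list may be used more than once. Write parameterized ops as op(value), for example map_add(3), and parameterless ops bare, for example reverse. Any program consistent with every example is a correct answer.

filter_lt(3) | sum

Check, running the answer program on each example:
  [-10, -34, 16, -26] -> [-10, -34, -26] -> -70
  [-7, 6, -40, -2] -> [-7, -40, -2] -> -49
  [39, 24, -32, 35, 21, -11, 15] -> [-32, -11] -> -43
  [47, -20, 42, 12] -> [-20] -> -20
  [-40, 33, -40, -9, 39, 4, -11] -> [-40, -40, -9, -11] -> -100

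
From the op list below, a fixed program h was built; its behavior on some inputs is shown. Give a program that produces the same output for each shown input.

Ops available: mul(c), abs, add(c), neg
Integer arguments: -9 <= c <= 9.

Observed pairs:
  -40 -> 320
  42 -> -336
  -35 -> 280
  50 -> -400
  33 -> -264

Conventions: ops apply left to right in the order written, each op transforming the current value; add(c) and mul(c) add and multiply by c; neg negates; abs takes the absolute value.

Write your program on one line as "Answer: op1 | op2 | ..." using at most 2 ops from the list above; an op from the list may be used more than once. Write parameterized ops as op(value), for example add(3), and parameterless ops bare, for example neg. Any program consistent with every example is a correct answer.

mul(8) | neg

Check, running the answer program on each example:
  -40 -> -320 -> 320
  42 -> 336 -> -336
  -35 -> -280 -> 280
  50 -> 400 -> -400
  33 -> 264 -> -264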